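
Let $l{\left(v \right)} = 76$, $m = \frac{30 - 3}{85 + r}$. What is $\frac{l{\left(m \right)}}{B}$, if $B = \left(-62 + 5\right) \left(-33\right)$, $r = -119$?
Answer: $\frac{4}{99} \approx 0.040404$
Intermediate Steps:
$B = 1881$ ($B = \left(-57\right) \left(-33\right) = 1881$)
$m = - \frac{27}{34}$ ($m = \frac{30 - 3}{85 - 119} = \frac{27}{-34} = 27 \left(- \frac{1}{34}\right) = - \frac{27}{34} \approx -0.79412$)
$\frac{l{\left(m \right)}}{B} = \frac{76}{1881} = 76 \cdot \frac{1}{1881} = \frac{4}{99}$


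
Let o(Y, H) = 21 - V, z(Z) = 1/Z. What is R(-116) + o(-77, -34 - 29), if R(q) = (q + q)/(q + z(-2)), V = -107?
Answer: 30288/233 ≈ 129.99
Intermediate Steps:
R(q) = 2*q/(-½ + q) (R(q) = (q + q)/(q + 1/(-2)) = (2*q)/(q - ½) = (2*q)/(-½ + q) = 2*q/(-½ + q))
o(Y, H) = 128 (o(Y, H) = 21 - 1*(-107) = 21 + 107 = 128)
R(-116) + o(-77, -34 - 29) = 4*(-116)/(-1 + 2*(-116)) + 128 = 4*(-116)/(-1 - 232) + 128 = 4*(-116)/(-233) + 128 = 4*(-116)*(-1/233) + 128 = 464/233 + 128 = 30288/233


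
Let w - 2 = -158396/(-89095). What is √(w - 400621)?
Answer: I*√3180067069584855/89095 ≈ 632.94*I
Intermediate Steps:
w = 336586/89095 (w = 2 - 158396/(-89095) = 2 - 158396*(-1/89095) = 2 + 158396/89095 = 336586/89095 ≈ 3.7778)
√(w - 400621) = √(336586/89095 - 400621) = √(-35692991409/89095) = I*√3180067069584855/89095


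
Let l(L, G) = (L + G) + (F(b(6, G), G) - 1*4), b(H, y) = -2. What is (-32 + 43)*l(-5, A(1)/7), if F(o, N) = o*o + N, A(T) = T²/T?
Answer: -363/7 ≈ -51.857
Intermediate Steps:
A(T) = T
F(o, N) = N + o² (F(o, N) = o² + N = N + o²)
l(L, G) = L + 2*G (l(L, G) = (L + G) + ((G + (-2)²) - 1*4) = (G + L) + ((G + 4) - 4) = (G + L) + ((4 + G) - 4) = (G + L) + G = L + 2*G)
(-32 + 43)*l(-5, A(1)/7) = (-32 + 43)*(-5 + 2*(1/7)) = 11*(-5 + 2*(1*(⅐))) = 11*(-5 + 2*(⅐)) = 11*(-5 + 2/7) = 11*(-33/7) = -363/7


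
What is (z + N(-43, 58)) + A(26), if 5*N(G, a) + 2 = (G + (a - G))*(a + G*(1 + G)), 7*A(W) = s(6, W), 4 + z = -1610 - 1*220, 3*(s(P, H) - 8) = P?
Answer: 138526/7 ≈ 19789.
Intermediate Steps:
s(P, H) = 8 + P/3
z = -1834 (z = -4 + (-1610 - 1*220) = -4 + (-1610 - 220) = -4 - 1830 = -1834)
A(W) = 10/7 (A(W) = (8 + (⅓)*6)/7 = (8 + 2)/7 = (⅐)*10 = 10/7)
N(G, a) = -⅖ + a*(a + G*(1 + G))/5 (N(G, a) = -⅖ + ((G + (a - G))*(a + G*(1 + G)))/5 = -⅖ + (a*(a + G*(1 + G)))/5 = -⅖ + a*(a + G*(1 + G))/5)
(z + N(-43, 58)) + A(26) = (-1834 + (-⅖ + (⅕)*58² + (⅕)*(-43)*58 + (⅕)*58*(-43)²)) + 10/7 = (-1834 + (-⅖ + (⅕)*3364 - 2494/5 + (⅕)*58*1849)) + 10/7 = (-1834 + (-⅖ + 3364/5 - 2494/5 + 107242/5)) + 10/7 = (-1834 + 21622) + 10/7 = 19788 + 10/7 = 138526/7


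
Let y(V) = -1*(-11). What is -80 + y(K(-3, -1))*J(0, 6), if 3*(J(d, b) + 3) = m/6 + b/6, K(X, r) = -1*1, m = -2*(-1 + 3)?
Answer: -1006/9 ≈ -111.78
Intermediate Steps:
m = -4 (m = -2*2 = -4)
K(X, r) = -1
J(d, b) = -29/9 + b/18 (J(d, b) = -3 + (-4/6 + b/6)/3 = -3 + (-4*⅙ + b*(⅙))/3 = -3 + (-⅔ + b/6)/3 = -3 + (-2/9 + b/18) = -29/9 + b/18)
y(V) = 11
-80 + y(K(-3, -1))*J(0, 6) = -80 + 11*(-29/9 + (1/18)*6) = -80 + 11*(-29/9 + ⅓) = -80 + 11*(-26/9) = -80 - 286/9 = -1006/9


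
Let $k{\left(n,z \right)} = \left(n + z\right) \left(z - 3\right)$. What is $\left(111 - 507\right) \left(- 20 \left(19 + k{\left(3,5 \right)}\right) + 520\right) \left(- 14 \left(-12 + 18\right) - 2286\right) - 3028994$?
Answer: $-171962594$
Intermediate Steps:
$k{\left(n,z \right)} = \left(-3 + z\right) \left(n + z\right)$ ($k{\left(n,z \right)} = \left(n + z\right) \left(-3 + z\right) = \left(-3 + z\right) \left(n + z\right)$)
$\left(111 - 507\right) \left(- 20 \left(19 + k{\left(3,5 \right)}\right) + 520\right) \left(- 14 \left(-12 + 18\right) - 2286\right) - 3028994 = \left(111 - 507\right) \left(- 20 \left(19 + \left(5^{2} - 9 - 15 + 3 \cdot 5\right)\right) + 520\right) \left(- 14 \left(-12 + 18\right) - 2286\right) - 3028994 = \left(111 - 507\right) \left(- 20 \left(19 + \left(25 - 9 - 15 + 15\right)\right) + 520\right) \left(\left(-14\right) 6 - 2286\right) - 3028994 = - 396 \left(- 20 \left(19 + 16\right) + 520\right) \left(-84 - 2286\right) - 3028994 = - 396 \left(\left(-20\right) 35 + 520\right) \left(-2370\right) - 3028994 = - 396 \left(-700 + 520\right) \left(-2370\right) - 3028994 = - 396 \left(\left(-180\right) \left(-2370\right)\right) - 3028994 = \left(-396\right) 426600 - 3028994 = -168933600 - 3028994 = -171962594$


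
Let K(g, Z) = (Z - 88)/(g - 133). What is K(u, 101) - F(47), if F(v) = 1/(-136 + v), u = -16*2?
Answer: -992/14685 ≈ -0.067552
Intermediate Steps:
u = -32
K(g, Z) = (-88 + Z)/(-133 + g)
K(u, 101) - F(47) = (-88 + 101)/(-133 - 32) - 1/(-136 + 47) = 13/(-165) - 1/(-89) = -1/165*13 - 1*(-1/89) = -13/165 + 1/89 = -992/14685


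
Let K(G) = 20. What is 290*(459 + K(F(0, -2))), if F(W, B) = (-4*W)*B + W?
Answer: 138910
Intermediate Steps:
F(W, B) = W - 4*B*W (F(W, B) = -4*B*W + W = W - 4*B*W)
290*(459 + K(F(0, -2))) = 290*(459 + 20) = 290*479 = 138910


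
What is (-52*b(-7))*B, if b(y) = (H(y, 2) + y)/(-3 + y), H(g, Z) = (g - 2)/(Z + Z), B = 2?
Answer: -481/5 ≈ -96.200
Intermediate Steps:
H(g, Z) = (-2 + g)/(2*Z) (H(g, Z) = (-2 + g)/((2*Z)) = (-2 + g)*(1/(2*Z)) = (-2 + g)/(2*Z))
b(y) = (-1/2 + 5*y/4)/(-3 + y) (b(y) = ((1/2)*(-2 + y)/2 + y)/(-3 + y) = ((1/2)*(1/2)*(-2 + y) + y)/(-3 + y) = ((-1/2 + y/4) + y)/(-3 + y) = (-1/2 + 5*y/4)/(-3 + y))
(-52*b(-7))*B = -13*(-2 + 5*(-7))/(-3 - 7)*2 = -13*(-2 - 35)/(-10)*2 = -13*(-1)*(-37)/10*2 = -52*37/40*2 = -481/10*2 = -481/5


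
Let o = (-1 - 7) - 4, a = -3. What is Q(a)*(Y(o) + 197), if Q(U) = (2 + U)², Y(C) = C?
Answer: 185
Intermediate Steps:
o = -12 (o = -8 - 4 = -12)
Q(a)*(Y(o) + 197) = (2 - 3)²*(-12 + 197) = (-1)²*185 = 1*185 = 185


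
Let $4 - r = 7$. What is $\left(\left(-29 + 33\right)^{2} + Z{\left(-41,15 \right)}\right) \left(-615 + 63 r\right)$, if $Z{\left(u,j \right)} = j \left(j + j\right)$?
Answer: $-374664$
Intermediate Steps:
$r = -3$ ($r = 4 - 7 = -3$)
$Z{\left(u,j \right)} = 2 j^{2}$ ($Z{\left(u,j \right)} = j 2 j = 2 j^{2}$)
$\left(\left(-29 + 33\right)^{2} + Z{\left(-41,15 \right)}\right) \left(-615 + 63 r\right) = \left(\left(-29 + 33\right)^{2} + 2 \cdot 15^{2}\right) \left(-615 + 63 \left(-3\right)\right) = \left(4^{2} + 2 \cdot 225\right) \left(-615 - 189\right) = \left(16 + 450\right) \left(-804\right) = 466 \left(-804\right) = -374664$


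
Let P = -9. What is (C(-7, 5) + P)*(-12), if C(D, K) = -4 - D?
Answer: 72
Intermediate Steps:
(C(-7, 5) + P)*(-12) = ((-4 - 1*(-7)) - 9)*(-12) = ((-4 + 7) - 9)*(-12) = (3 - 9)*(-12) = -6*(-12) = 72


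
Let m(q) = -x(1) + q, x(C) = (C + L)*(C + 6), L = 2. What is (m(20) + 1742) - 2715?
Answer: -974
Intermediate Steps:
x(C) = (2 + C)*(6 + C) (x(C) = (C + 2)*(C + 6) = (2 + C)*(6 + C))
m(q) = -21 + q (m(q) = -(12 + 1² + 8*1) + q = -(12 + 1 + 8) + q = -1*21 + q = -21 + q)
(m(20) + 1742) - 2715 = ((-21 + 20) + 1742) - 2715 = (-1 + 1742) - 2715 = 1741 - 2715 = -974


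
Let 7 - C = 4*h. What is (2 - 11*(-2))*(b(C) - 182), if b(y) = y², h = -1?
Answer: -1464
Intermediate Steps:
C = 11 (C = 7 - 4*(-1) = 7 - 1*(-4) = 7 + 4 = 11)
(2 - 11*(-2))*(b(C) - 182) = (2 - 11*(-2))*(11² - 182) = (2 + 22)*(121 - 182) = 24*(-61) = -1464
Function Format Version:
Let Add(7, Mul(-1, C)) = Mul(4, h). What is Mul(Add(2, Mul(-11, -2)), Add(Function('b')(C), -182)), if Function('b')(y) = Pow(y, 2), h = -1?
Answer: -1464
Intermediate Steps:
C = 11 (C = Add(7, Mul(-1, Mul(4, -1))) = Add(7, Mul(-1, -4)) = Add(7, 4) = 11)
Mul(Add(2, Mul(-11, -2)), Add(Function('b')(C), -182)) = Mul(Add(2, Mul(-11, -2)), Add(Pow(11, 2), -182)) = Mul(Add(2, 22), Add(121, -182)) = Mul(24, -61) = -1464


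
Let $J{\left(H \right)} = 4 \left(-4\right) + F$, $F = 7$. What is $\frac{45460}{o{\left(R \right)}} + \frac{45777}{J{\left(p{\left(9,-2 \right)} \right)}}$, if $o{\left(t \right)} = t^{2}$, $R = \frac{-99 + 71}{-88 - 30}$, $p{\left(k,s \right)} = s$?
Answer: $\frac{117937004}{147} \approx 8.0229 \cdot 10^{5}$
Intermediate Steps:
$R = \frac{14}{59}$ ($R = - \frac{28}{-118} = \left(-28\right) \left(- \frac{1}{118}\right) = \frac{14}{59} \approx 0.23729$)
$J{\left(H \right)} = -9$ ($J{\left(H \right)} = 4 \left(-4\right) + 7 = -16 + 7 = -9$)
$\frac{45460}{o{\left(R \right)}} + \frac{45777}{J{\left(p{\left(9,-2 \right)} \right)}} = \frac{45460}{\left(\frac{14}{59}\right)^{2}} + \frac{45777}{-9} = \frac{45460}{\frac{196}{3481}} + 45777 \left(- \frac{1}{9}\right) = 45460 \cdot \frac{3481}{196} - \frac{15259}{3} = \frac{39561565}{49} - \frac{15259}{3} = \frac{117937004}{147}$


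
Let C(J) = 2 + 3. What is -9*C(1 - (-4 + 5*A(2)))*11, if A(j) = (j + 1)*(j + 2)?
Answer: -495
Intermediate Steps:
A(j) = (1 + j)*(2 + j)
C(J) = 5
-9*C(1 - (-4 + 5*A(2)))*11 = -9*5*11 = -45*11 = -495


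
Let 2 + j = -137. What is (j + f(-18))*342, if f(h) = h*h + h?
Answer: 57114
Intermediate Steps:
j = -139 (j = -2 - 137 = -139)
f(h) = h + h² (f(h) = h² + h = h + h²)
(j + f(-18))*342 = (-139 - 18*(1 - 18))*342 = (-139 - 18*(-17))*342 = (-139 + 306)*342 = 167*342 = 57114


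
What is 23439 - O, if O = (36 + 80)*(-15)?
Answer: 25179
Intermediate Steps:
O = -1740 (O = 116*(-15) = -1740)
23439 - O = 23439 - 1*(-1740) = 23439 + 1740 = 25179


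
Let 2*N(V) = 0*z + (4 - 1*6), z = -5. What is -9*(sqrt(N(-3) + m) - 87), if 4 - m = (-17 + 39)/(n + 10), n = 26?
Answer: 783 - 3*sqrt(86)/2 ≈ 769.09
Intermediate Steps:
m = 61/18 (m = 4 - (-17 + 39)/(26 + 10) = 4 - 22/36 = 4 - 1*11/18 = 4 - 11/18 = 61/18 ≈ 3.3889)
N(V) = -1 (N(V) = (0*(-5) + (4 - 1*6))/2 = (0 + (4 - 6))/2 = (0 - 2)/2 = (1/2)*(-2) = -1)
-9*(sqrt(N(-3) + m) - 87) = -9*(sqrt(-1 + 61/18) - 87) = -9*(sqrt(43/18) - 87) = -9*(sqrt(86)/6 - 87) = -9*(-87 + sqrt(86)/6) = 783 - 3*sqrt(86)/2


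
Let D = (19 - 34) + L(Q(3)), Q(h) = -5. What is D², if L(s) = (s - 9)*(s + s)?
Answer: 15625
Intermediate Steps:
L(s) = 2*s*(-9 + s) (L(s) = (-9 + s)*(2*s) = 2*s*(-9 + s))
D = 125 (D = (19 - 34) + 2*(-5)*(-9 - 5) = -15 + 2*(-5)*(-14) = -15 + 140 = 125)
D² = 125² = 15625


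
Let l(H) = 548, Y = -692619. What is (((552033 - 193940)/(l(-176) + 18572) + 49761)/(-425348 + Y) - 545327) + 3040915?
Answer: 53344512814087107/21375529040 ≈ 2.4956e+6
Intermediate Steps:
(((552033 - 193940)/(l(-176) + 18572) + 49761)/(-425348 + Y) - 545327) + 3040915 = (((552033 - 193940)/(548 + 18572) + 49761)/(-425348 - 692619) - 545327) + 3040915 = ((358093/19120 + 49761)/(-1117967) - 545327) + 3040915 = ((358093*(1/19120) + 49761)*(-1/1117967) - 545327) + 3040915 = ((358093/19120 + 49761)*(-1/1117967) - 545327) + 3040915 = ((951788413/19120)*(-1/1117967) - 545327) + 3040915 = (-951788413/21375529040 - 545327) + 3040915 = -11656654076584493/21375529040 + 3040915 = 53344512814087107/21375529040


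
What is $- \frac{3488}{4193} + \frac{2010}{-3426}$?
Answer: $- \frac{3396303}{2394203} \approx -1.4186$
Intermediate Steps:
$- \frac{3488}{4193} + \frac{2010}{-3426} = \left(-3488\right) \frac{1}{4193} + 2010 \left(- \frac{1}{3426}\right) = - \frac{3488}{4193} - \frac{335}{571} = - \frac{3396303}{2394203}$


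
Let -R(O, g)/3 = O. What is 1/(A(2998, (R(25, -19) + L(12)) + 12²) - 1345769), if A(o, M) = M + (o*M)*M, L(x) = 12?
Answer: 1/18324190 ≈ 5.4573e-8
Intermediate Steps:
R(O, g) = -3*O
A(o, M) = M + o*M² (A(o, M) = M + (M*o)*M = M + o*M²)
1/(A(2998, (R(25, -19) + L(12)) + 12²) - 1345769) = 1/(((-3*25 + 12) + 12²)*(1 + ((-3*25 + 12) + 12²)*2998) - 1345769) = 1/(((-75 + 12) + 144)*(1 + ((-75 + 12) + 144)*2998) - 1345769) = 1/((-63 + 144)*(1 + (-63 + 144)*2998) - 1345769) = 1/(81*(1 + 81*2998) - 1345769) = 1/(81*(1 + 242838) - 1345769) = 1/(81*242839 - 1345769) = 1/(19669959 - 1345769) = 1/18324190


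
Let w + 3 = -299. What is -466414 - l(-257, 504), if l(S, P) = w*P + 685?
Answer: -314891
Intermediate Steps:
w = -302 (w = -3 - 299 = -302)
l(S, P) = 685 - 302*P (l(S, P) = -302*P + 685 = 685 - 302*P)
-466414 - l(-257, 504) = -466414 - (685 - 302*504) = -466414 - (685 - 152208) = -466414 - 1*(-151523) = -466414 + 151523 = -314891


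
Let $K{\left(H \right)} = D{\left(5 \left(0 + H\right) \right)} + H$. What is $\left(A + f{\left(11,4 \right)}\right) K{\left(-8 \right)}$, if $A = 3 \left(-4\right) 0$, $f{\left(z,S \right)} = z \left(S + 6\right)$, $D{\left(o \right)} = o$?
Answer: $-5280$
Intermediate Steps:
$K{\left(H \right)} = 6 H$ ($K{\left(H \right)} = 5 \left(0 + H\right) + H = 5 H + H = 6 H$)
$f{\left(z,S \right)} = z \left(6 + S\right)$
$A = 0$ ($A = \left(-12\right) 0 = 0$)
$\left(A + f{\left(11,4 \right)}\right) K{\left(-8 \right)} = \left(0 + 11 \left(6 + 4\right)\right) 6 \left(-8\right) = \left(0 + 11 \cdot 10\right) \left(-48\right) = \left(0 + 110\right) \left(-48\right) = 110 \left(-48\right) = -5280$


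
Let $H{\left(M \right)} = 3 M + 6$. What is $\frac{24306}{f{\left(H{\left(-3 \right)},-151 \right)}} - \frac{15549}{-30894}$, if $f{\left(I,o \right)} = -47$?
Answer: $- \frac{250059587}{484006} \approx -516.65$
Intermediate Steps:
$H{\left(M \right)} = 6 + 3 M$
$\frac{24306}{f{\left(H{\left(-3 \right)},-151 \right)}} - \frac{15549}{-30894} = \frac{24306}{-47} - \frac{15549}{-30894} = 24306 \left(- \frac{1}{47}\right) - - \frac{5183}{10298} = - \frac{24306}{47} + \frac{5183}{10298} = - \frac{250059587}{484006}$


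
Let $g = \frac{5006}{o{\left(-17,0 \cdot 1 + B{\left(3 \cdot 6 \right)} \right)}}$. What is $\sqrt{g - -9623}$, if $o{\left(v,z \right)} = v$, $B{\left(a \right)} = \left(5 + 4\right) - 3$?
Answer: $\frac{\sqrt{2695945}}{17} \approx 96.584$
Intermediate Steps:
$B{\left(a \right)} = 6$ ($B{\left(a \right)} = 9 - 3 = 6$)
$g = - \frac{5006}{17}$ ($g = \frac{5006}{-17} = 5006 \left(- \frac{1}{17}\right) = - \frac{5006}{17} \approx -294.47$)
$\sqrt{g - -9623} = \sqrt{- \frac{5006}{17} - -9623} = \sqrt{- \frac{5006}{17} + \left(-126 + 9749\right)} = \sqrt{- \frac{5006}{17} + 9623} = \sqrt{\frac{158585}{17}} = \frac{\sqrt{2695945}}{17}$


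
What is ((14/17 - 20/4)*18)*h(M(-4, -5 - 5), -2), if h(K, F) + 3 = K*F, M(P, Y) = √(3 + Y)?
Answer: 3834/17 + 2556*I*√7/17 ≈ 225.53 + 397.8*I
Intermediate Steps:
h(K, F) = -3 + F*K (h(K, F) = -3 + K*F = -3 + F*K)
((14/17 - 20/4)*18)*h(M(-4, -5 - 5), -2) = ((14/17 - 20/4)*18)*(-3 - 2*√(3 + (-5 - 5))) = ((14*(1/17) - 20*¼)*18)*(-3 - 2*√(3 - 10)) = ((14/17 - 5)*18)*(-3 - 2*I*√7) = (-71/17*18)*(-3 - 2*I*√7) = -1278*(-3 - 2*I*√7)/17 = 3834/17 + 2556*I*√7/17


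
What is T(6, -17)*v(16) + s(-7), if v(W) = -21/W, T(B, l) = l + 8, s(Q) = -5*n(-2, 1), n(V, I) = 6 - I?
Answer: -211/16 ≈ -13.188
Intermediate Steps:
s(Q) = -25 (s(Q) = -5*(6 - 1*1) = -5*(6 - 1) = -5*5 = -25)
T(B, l) = 8 + l
T(6, -17)*v(16) + s(-7) = (8 - 17)*(-21/16) - 25 = -(-189)/16 - 25 = -9*(-21/16) - 25 = 189/16 - 25 = -211/16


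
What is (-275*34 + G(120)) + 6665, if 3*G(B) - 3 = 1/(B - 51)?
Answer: -555587/207 ≈ -2684.0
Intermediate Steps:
G(B) = 1 + 1/(3*(-51 + B)) (G(B) = 1 + 1/(3*(B - 51)) = 1 + 1/(3*(-51 + B)))
(-275*34 + G(120)) + 6665 = (-275*34 + (-152/3 + 120)/(-51 + 120)) + 6665 = (-9350 + (208/3)/69) + 6665 = (-9350 + (1/69)*(208/3)) + 6665 = (-9350 + 208/207) + 6665 = -1935242/207 + 6665 = -555587/207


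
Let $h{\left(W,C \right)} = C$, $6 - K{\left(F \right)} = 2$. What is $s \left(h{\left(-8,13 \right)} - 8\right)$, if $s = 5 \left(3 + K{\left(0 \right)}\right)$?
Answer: $175$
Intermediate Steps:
$K{\left(F \right)} = 4$ ($K{\left(F \right)} = 6 - 2 = 4$)
$s = 35$ ($s = 5 \left(3 + 4\right) = 5 \cdot 7 = 35$)
$s \left(h{\left(-8,13 \right)} - 8\right) = 35 \left(13 - 8\right) = 35 \cdot 5 = 175$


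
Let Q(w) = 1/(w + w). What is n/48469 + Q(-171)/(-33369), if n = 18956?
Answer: 11385772303/29112517098 ≈ 0.39110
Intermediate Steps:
Q(w) = 1/(2*w)
n/48469 + Q(-171)/(-33369) = 18956/48469 + ((½)/(-171))/(-33369) = 18956*(1/48469) + ((½)*(-1/171))*(-1/33369) = 18956/48469 - 1/342*(-1/33369) = 18956/48469 + 1/11412198 = 11385772303/29112517098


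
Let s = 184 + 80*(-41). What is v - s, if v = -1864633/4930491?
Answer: 15262935503/4930491 ≈ 3095.6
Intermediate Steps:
s = -3096 (s = 184 - 3280 = -3096)
v = -1864633/4930491 (v = -1864633*1/4930491 = -1864633/4930491 ≈ -0.37818)
v - s = -1864633/4930491 - 1*(-3096) = -1864633/4930491 + 3096 = 15262935503/4930491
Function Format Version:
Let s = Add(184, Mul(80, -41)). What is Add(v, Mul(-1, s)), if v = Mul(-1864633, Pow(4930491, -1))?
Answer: Rational(15262935503, 4930491) ≈ 3095.6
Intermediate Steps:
s = -3096 (s = Add(184, -3280) = -3096)
v = Rational(-1864633, 4930491) (v = Mul(-1864633, Rational(1, 4930491)) = Rational(-1864633, 4930491) ≈ -0.37818)
Add(v, Mul(-1, s)) = Add(Rational(-1864633, 4930491), Mul(-1, -3096)) = Add(Rational(-1864633, 4930491), 3096) = Rational(15262935503, 4930491)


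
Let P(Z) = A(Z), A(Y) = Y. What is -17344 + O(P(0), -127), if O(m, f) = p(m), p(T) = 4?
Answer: -17340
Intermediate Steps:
P(Z) = Z
O(m, f) = 4
-17344 + O(P(0), -127) = -17344 + 4 = -17340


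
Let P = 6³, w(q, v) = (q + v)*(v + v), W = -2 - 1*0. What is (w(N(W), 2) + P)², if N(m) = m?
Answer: 46656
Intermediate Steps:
W = -2 (W = -2 + 0 = -2)
w(q, v) = 2*v*(q + v) (w(q, v) = (q + v)*(2*v) = 2*v*(q + v))
P = 216
(w(N(W), 2) + P)² = (2*2*(-2 + 2) + 216)² = (2*2*0 + 216)² = (0 + 216)² = 216² = 46656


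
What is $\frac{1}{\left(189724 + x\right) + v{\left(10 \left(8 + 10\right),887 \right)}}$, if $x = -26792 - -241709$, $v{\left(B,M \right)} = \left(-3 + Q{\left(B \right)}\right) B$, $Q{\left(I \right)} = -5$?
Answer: $\frac{1}{403201} \approx 2.4802 \cdot 10^{-6}$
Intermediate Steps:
$v{\left(B,M \right)} = - 8 B$ ($v{\left(B,M \right)} = \left(-3 - 5\right) B = - 8 B$)
$x = 214917$ ($x = -26792 + 241709 = 214917$)
$\frac{1}{\left(189724 + x\right) + v{\left(10 \left(8 + 10\right),887 \right)}} = \frac{1}{\left(189724 + 214917\right) - 8 \cdot 10 \left(8 + 10\right)} = \frac{1}{404641 - 8 \cdot 10 \cdot 18} = \frac{1}{404641 - 1440} = \frac{1}{403201}$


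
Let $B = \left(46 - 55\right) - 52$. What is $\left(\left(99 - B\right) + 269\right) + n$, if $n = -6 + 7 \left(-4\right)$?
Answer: $395$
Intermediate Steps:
$B = -61$ ($B = -9 - 52 = -61$)
$n = -34$ ($n = -6 - 28 = -34$)
$\left(\left(99 - B\right) + 269\right) + n = \left(\left(99 - -61\right) + 269\right) - 34 = \left(\left(99 + 61\right) + 269\right) - 34 = \left(160 + 269\right) - 34 = 429 - 34 = 395$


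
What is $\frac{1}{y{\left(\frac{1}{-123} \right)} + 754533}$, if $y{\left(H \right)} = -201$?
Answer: $\frac{1}{754332} \approx 1.3257 \cdot 10^{-6}$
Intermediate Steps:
$\frac{1}{y{\left(\frac{1}{-123} \right)} + 754533} = \frac{1}{-201 + 754533} = \frac{1}{754332}$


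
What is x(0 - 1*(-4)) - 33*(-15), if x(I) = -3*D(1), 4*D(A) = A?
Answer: 1977/4 ≈ 494.25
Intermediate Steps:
D(A) = A/4
x(I) = -3/4
x(0 - 1*(-4)) - 33*(-15) = -3/4 - 33*(-15) = -3/4 + 495 = 1977/4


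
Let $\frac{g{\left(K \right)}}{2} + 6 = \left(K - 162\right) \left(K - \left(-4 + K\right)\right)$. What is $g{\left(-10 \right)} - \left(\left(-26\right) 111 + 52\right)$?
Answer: $1446$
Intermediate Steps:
$g{\left(K \right)} = -1308 + 8 K$ ($g{\left(K \right)} = -12 + 2 \left(K - 162\right) \left(K - \left(-4 + K\right)\right) = -12 + 2 \left(-162 + K\right) 4 = -12 + 2 \left(-648 + 4 K\right) = -12 + \left(-1296 + 8 K\right) = -1308 + 8 K$)
$g{\left(-10 \right)} - \left(\left(-26\right) 111 + 52\right) = \left(-1308 + 8 \left(-10\right)\right) - \left(\left(-26\right) 111 + 52\right) = \left(-1308 - 80\right) - \left(-2886 + 52\right) = -1388 - -2834 = -1388 + 2834 = 1446$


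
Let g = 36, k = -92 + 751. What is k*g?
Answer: 23724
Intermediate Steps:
k = 659
k*g = 659*36 = 23724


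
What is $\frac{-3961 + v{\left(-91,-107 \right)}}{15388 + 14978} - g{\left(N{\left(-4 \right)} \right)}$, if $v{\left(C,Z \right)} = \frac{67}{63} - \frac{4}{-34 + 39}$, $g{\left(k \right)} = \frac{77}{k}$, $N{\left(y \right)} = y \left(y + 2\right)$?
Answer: $- \frac{373254193}{38261160} \approx -9.7554$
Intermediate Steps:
$N{\left(y \right)} = y \left(2 + y\right)$
$v{\left(C,Z \right)} = \frac{83}{315}$ ($v{\left(C,Z \right)} = 67 \cdot \frac{1}{63} - \frac{4}{5} = \frac{67}{63} - \frac{4}{5} = \frac{83}{315}$)
$\frac{-3961 + v{\left(-91,-107 \right)}}{15388 + 14978} - g{\left(N{\left(-4 \right)} \right)} = \frac{-3961 + \frac{83}{315}}{15388 + 14978} - \frac{77}{\left(-4\right) \left(2 - 4\right)} = - \frac{1247632}{315 \cdot 30366} - \frac{77}{\left(-4\right) \left(-2\right)} = \left(- \frac{1247632}{315}\right) \frac{1}{30366} - \frac{77}{8} = - \frac{623816}{4782645} - 77 \cdot \frac{1}{8} = - \frac{623816}{4782645} - \frac{77}{8} = - \frac{373254193}{38261160}$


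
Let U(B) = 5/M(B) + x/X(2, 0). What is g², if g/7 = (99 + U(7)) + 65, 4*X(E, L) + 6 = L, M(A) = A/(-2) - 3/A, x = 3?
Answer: 153165376/121 ≈ 1.2658e+6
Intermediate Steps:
M(A) = -3/A - A/2 (M(A) = A*(-½) - 3/A = -A/2 - 3/A = -3/A - A/2)
X(E, L) = -3/2 + L/4
U(B) = -2 + 5/(-3/B - B/2) (U(B) = 5/(-3/B - B/2) + 3/(-3/2 + (¼)*0) = 5/(-3/B - B/2) + 3/(-3/2 + 0) = 5/(-3/B - B/2) + 3/(-3/2) = 5/(-3/B - B/2) + 3*(-⅔) = 5/(-3/B - B/2) - 2 = -2 + 5/(-3/B - B/2))
g = 12376/11 (g = 7*((99 + 2*(-6 - 1*7² - 5*7)/(6 + 7²)) + 65) = 7*((99 + 2*(-6 - 1*49 - 35)/(6 + 49)) + 65) = 7*((99 + 2*(-6 - 49 - 35)/55) + 65) = 7*((99 + 2*(1/55)*(-90)) + 65) = 7*((99 - 36/11) + 65) = 7*(1053/11 + 65) = 7*(1768/11) = 12376/11 ≈ 1125.1)
g² = (12376/11)² = 153165376/121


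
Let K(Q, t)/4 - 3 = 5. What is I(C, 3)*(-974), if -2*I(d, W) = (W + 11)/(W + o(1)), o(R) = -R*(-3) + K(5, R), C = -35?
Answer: 3409/19 ≈ 179.42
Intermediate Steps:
K(Q, t) = 32 (K(Q, t) = 12 + 4*5 = 12 + 20 = 32)
o(R) = 32 + 3*R (o(R) = -R*(-3) + 32 = 3*R + 32 = 32 + 3*R)
I(d, W) = -(11 + W)/(2*(35 + W)) (I(d, W) = -(W + 11)/(2*(W + (32 + 3*1))) = -(11 + W)/(2*(W + (32 + 3))) = -(11 + W)/(2*(W + 35)) = -(11 + W)/(2*(35 + W)))
I(C, 3)*(-974) = ((-11 - 1*3)/(2*(35 + 3)))*(-974) = ((1/2)*(-11 - 3)/38)*(-974) = ((1/2)*(1/38)*(-14))*(-974) = -7/38*(-974) = 3409/19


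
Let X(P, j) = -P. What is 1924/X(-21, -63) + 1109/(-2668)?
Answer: 5109943/56028 ≈ 91.203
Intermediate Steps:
1924/X(-21, -63) + 1109/(-2668) = 1924/((-1*(-21))) + 1109/(-2668) = 1924/21 + 1109*(-1/2668) = 1924*(1/21) - 1109/2668 = 1924/21 - 1109/2668 = 5109943/56028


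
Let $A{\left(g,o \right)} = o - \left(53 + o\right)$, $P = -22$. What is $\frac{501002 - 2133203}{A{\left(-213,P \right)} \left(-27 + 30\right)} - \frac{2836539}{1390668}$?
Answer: $\frac{252155410063}{24568468} \approx 10263.0$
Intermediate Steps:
$A{\left(g,o \right)} = -53$
$\frac{501002 - 2133203}{A{\left(-213,P \right)} \left(-27 + 30\right)} - \frac{2836539}{1390668} = \frac{501002 - 2133203}{\left(-53\right) \left(-27 + 30\right)} - \frac{2836539}{1390668} = - \frac{1632201}{\left(-53\right) 3} - \frac{945513}{463556} = - \frac{1632201}{-159} - \frac{945513}{463556} = \left(-1632201\right) \left(- \frac{1}{159}\right) - \frac{945513}{463556} = \frac{544067}{53} - \frac{945513}{463556} = \frac{252155410063}{24568468}$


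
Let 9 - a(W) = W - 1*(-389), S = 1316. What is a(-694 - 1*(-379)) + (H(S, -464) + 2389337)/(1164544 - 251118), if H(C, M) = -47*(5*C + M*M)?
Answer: -67411525/913426 ≈ -73.801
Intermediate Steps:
H(C, M) = -235*C - 47*M² (H(C, M) = -47*(5*C + M²) = -47*(M² + 5*C) = -235*C - 47*M²)
a(W) = -380 - W (a(W) = 9 - (W - 1*(-389)) = 9 - (W + 389) = 9 - (389 + W) = 9 + (-389 - W) = -380 - W)
a(-694 - 1*(-379)) + (H(S, -464) + 2389337)/(1164544 - 251118) = (-380 - (-694 - 1*(-379))) + ((-235*1316 - 47*(-464)²) + 2389337)/(1164544 - 251118) = (-380 - (-694 + 379)) + ((-309260 - 47*215296) + 2389337)/913426 = (-380 - 1*(-315)) + ((-309260 - 10118912) + 2389337)*(1/913426) = (-380 + 315) + (-10428172 + 2389337)*(1/913426) = -65 - 8038835*1/913426 = -65 - 8038835/913426 = -67411525/913426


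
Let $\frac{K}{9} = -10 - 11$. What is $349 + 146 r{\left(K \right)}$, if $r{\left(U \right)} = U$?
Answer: $-27245$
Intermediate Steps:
$K = -189$ ($K = 9 \left(-10 - 11\right) = 9 \left(-21\right) = -189$)
$349 + 146 r{\left(K \right)} = 349 + 146 \left(-189\right) = 349 - 27594 = -27245$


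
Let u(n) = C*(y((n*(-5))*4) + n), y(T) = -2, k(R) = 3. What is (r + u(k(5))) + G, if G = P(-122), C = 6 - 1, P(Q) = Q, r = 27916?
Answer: 27799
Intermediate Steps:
C = 5
G = -122
u(n) = -10 + 5*n (u(n) = 5*(-2 + n) = -10 + 5*n)
(r + u(k(5))) + G = (27916 + (-10 + 5*3)) - 122 = (27916 + (-10 + 15)) - 122 = (27916 + 5) - 122 = 27921 - 122 = 27799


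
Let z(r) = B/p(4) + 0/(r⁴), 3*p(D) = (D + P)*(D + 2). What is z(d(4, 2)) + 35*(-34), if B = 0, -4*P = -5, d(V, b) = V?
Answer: -1190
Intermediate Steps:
P = 5/4 (P = -¼*(-5) = 5/4 ≈ 1.2500)
p(D) = (2 + D)*(5/4 + D)/3 (p(D) = ((D + 5/4)*(D + 2))/3 = ((5/4 + D)*(2 + D))/3 = ((2 + D)*(5/4 + D))/3 = (2 + D)*(5/4 + D)/3)
z(r) = 0 (z(r) = 0/(⅚ + (⅓)*4² + (13/12)*4) + 0/(r⁴) = 0/(⅚ + (⅓)*16 + 13/3) + 0/r⁴ = 0/(⅚ + 16/3 + 13/3) + 0 = 0/(21/2) + 0 = 0*(2/21) + 0 = 0 + 0 = 0)
z(d(4, 2)) + 35*(-34) = 0 + 35*(-34) = 0 - 1190 = -1190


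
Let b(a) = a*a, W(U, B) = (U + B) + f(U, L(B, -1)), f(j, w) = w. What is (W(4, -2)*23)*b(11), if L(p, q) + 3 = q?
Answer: -5566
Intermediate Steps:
L(p, q) = -3 + q
W(U, B) = -4 + B + U (W(U, B) = (U + B) + (-3 - 1) = (B + U) - 4 = -4 + B + U)
b(a) = a²
(W(4, -2)*23)*b(11) = ((-4 - 2 + 4)*23)*11² = -2*23*121 = -46*121 = -5566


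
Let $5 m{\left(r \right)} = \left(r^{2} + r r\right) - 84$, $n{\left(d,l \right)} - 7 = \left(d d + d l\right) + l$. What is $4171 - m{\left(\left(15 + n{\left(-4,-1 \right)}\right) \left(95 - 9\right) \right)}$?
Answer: $- \frac{24844413}{5} \approx -4.9689 \cdot 10^{6}$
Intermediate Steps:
$n{\left(d,l \right)} = 7 + l + d^{2} + d l$ ($n{\left(d,l \right)} = 7 + \left(\left(d d + d l\right) + l\right) = 7 + \left(\left(d^{2} + d l\right) + l\right) = 7 + \left(l + d^{2} + d l\right) = 7 + l + d^{2} + d l$)
$m{\left(r \right)} = - \frac{84}{5} + \frac{2 r^{2}}{5}$ ($m{\left(r \right)} = \frac{\left(r^{2} + r r\right) - 84}{5} = \frac{\left(r^{2} + r^{2}\right) - 84}{5} = \frac{2 r^{2} - 84}{5} = \frac{-84 + 2 r^{2}}{5} = - \frac{84}{5} + \frac{2 r^{2}}{5}$)
$4171 - m{\left(\left(15 + n{\left(-4,-1 \right)}\right) \left(95 - 9\right) \right)} = 4171 - \left(- \frac{84}{5} + \frac{2 \left(\left(15 + \left(7 - 1 + \left(-4\right)^{2} - -4\right)\right) \left(95 - 9\right)\right)^{2}}{5}\right) = 4171 - \left(- \frac{84}{5} + \frac{2 \left(\left(15 + \left(7 - 1 + 16 + 4\right)\right) 86\right)^{2}}{5}\right) = 4171 - \left(- \frac{84}{5} + \frac{2 \left(\left(15 + 26\right) 86\right)^{2}}{5}\right) = 4171 - \left(- \frac{84}{5} + \frac{2 \left(41 \cdot 86\right)^{2}}{5}\right) = 4171 - \left(- \frac{84}{5} + \frac{2 \cdot 3526^{2}}{5}\right) = 4171 - \left(- \frac{84}{5} + \frac{2}{5} \cdot 12432676\right) = 4171 - \left(- \frac{84}{5} + \frac{24865352}{5}\right) = 4171 - \frac{24865268}{5} = - \frac{24844413}{5}$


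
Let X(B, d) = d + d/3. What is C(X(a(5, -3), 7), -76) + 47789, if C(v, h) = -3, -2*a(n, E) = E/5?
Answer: 47786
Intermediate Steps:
a(n, E) = -E/10 (a(n, E) = -E/(2*5) = -E/10)
X(B, d) = 4*d/3 (X(B, d) = d + d*(⅓) = d + d/3 = 4*d/3)
C(X(a(5, -3), 7), -76) + 47789 = -3 + 47789 = 47786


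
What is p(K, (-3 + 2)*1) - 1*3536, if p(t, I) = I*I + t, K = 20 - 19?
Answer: -3534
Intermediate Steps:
K = 1
p(t, I) = t + I**2 (p(t, I) = I**2 + t = t + I**2)
p(K, (-3 + 2)*1) - 1*3536 = (1 + ((-3 + 2)*1)**2) - 1*3536 = (1 + (-1*1)**2) - 3536 = (1 + (-1)**2) - 3536 = (1 + 1) - 3536 = 2 - 3536 = -3534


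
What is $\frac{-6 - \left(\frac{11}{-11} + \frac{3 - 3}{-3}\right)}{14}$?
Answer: $- \frac{5}{14} \approx -0.35714$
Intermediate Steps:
$\frac{-6 - \left(\frac{11}{-11} + \frac{3 - 3}{-3}\right)}{14} = \frac{-6 - \left(11 \left(- \frac{1}{11}\right) + \left(3 - 3\right) \left(- \frac{1}{3}\right)\right)}{14} = \frac{-6 - \left(-1 + 0 \left(- \frac{1}{3}\right)\right)}{14} = \frac{-6 - \left(-1 + 0\right)}{14} = \frac{-6 - -1}{14} = \frac{-6 + 1}{14} = \frac{1}{14} \left(-5\right) = - \frac{5}{14}$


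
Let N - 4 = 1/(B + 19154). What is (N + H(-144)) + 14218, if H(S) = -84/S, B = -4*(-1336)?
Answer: 696849695/48996 ≈ 14223.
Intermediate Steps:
B = 5344
N = 97993/24498 (N = 4 + 1/(5344 + 19154) = 4 + 1/24498 = 97993/24498 ≈ 4.0000)
(N + H(-144)) + 14218 = (97993/24498 - 84/(-144)) + 14218 = (97993/24498 - 84*(-1/144)) + 14218 = (97993/24498 + 7/12) + 14218 = 224567/48996 + 14218 = 696849695/48996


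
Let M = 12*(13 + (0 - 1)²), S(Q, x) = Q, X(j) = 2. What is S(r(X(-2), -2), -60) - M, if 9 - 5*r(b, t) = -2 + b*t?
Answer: -165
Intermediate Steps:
r(b, t) = 11/5 - b*t/5 (r(b, t) = 9/5 - (-2 + b*t)/5 = 9/5 + (⅖ - b*t/5) = 11/5 - b*t/5)
M = 168 (M = 12*(13 + (-1)²) = 12*(13 + 1) = 12*14 = 168)
S(r(X(-2), -2), -60) - M = (11/5 - ⅕*2*(-2)) - 1*168 = (11/5 + ⅘) - 168 = 3 - 168 = -165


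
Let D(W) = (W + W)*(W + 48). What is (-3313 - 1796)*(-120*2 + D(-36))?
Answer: 5640336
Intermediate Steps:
D(W) = 2*W*(48 + W) (D(W) = (2*W)*(48 + W) = 2*W*(48 + W))
(-3313 - 1796)*(-120*2 + D(-36)) = (-3313 - 1796)*(-120*2 + 2*(-36)*(48 - 36)) = -5109*(-240 + 2*(-36)*12) = -5109*(-240 - 864) = -5109*(-1104) = 5640336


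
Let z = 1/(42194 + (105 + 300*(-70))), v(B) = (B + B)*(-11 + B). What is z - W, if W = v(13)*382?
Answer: -423083335/21299 ≈ -19864.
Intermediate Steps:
v(B) = 2*B*(-11 + B) (v(B) = (2*B)*(-11 + B) = 2*B*(-11 + B))
z = 1/21299 (z = 1/(42194 + (105 - 21000)) = 1/(42194 - 20895) = 1/21299 ≈ 4.6951e-5)
W = 19864 (W = (2*13*(-11 + 13))*382 = (2*13*2)*382 = 52*382 = 19864)
z - W = 1/21299 - 1*19864 = 1/21299 - 19864 = -423083335/21299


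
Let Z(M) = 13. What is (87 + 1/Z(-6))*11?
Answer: 12452/13 ≈ 957.85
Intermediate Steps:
(87 + 1/Z(-6))*11 = (87 + 1/13)*11 = (1132/13)*11 = 12452/13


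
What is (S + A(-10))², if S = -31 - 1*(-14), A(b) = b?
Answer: 729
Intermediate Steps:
S = -17 (S = -31 + 14 = -17)
(S + A(-10))² = (-17 - 10)² = (-27)² = 729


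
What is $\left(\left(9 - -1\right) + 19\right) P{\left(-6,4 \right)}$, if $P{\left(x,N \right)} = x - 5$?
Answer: $-319$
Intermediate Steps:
$P{\left(x,N \right)} = -5 + x$
$\left(\left(9 - -1\right) + 19\right) P{\left(-6,4 \right)} = \left(\left(9 - -1\right) + 19\right) \left(-5 - 6\right) = \left(\left(9 + 1\right) + 19\right) \left(-11\right) = \left(10 + 19\right) \left(-11\right) = 29 \left(-11\right) = -319$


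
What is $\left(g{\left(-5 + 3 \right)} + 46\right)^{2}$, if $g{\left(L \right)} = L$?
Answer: $1936$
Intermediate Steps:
$\left(g{\left(-5 + 3 \right)} + 46\right)^{2} = \left(\left(-5 + 3\right) + 46\right)^{2} = \left(-2 + 46\right)^{2} = 44^{2} = 1936$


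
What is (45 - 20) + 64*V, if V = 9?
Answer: 601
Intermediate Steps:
(45 - 20) + 64*V = (45 - 20) + 64*9 = 25 + 576 = 601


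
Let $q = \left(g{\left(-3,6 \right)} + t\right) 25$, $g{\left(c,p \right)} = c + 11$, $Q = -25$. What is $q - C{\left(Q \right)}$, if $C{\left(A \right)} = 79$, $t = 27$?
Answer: $796$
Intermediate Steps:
$g{\left(c,p \right)} = 11 + c$
$q = 875$ ($q = \left(\left(11 - 3\right) + 27\right) 25 = \left(8 + 27\right) 25 = 35 \cdot 25 = 875$)
$q - C{\left(Q \right)} = 875 - 79 = 796$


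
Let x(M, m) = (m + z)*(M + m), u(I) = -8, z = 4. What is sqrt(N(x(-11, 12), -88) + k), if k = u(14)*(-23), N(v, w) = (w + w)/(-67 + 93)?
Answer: 48*sqrt(13)/13 ≈ 13.313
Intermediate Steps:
x(M, m) = (4 + m)*(M + m) (x(M, m) = (m + 4)*(M + m) = (4 + m)*(M + m))
N(v, w) = w/13 (N(v, w) = (2*w)/26 = (2*w)*(1/26) = w/13)
k = 184 (k = -8*(-23) = 184)
sqrt(N(x(-11, 12), -88) + k) = sqrt((1/13)*(-88) + 184) = sqrt(-88/13 + 184) = sqrt(2304/13) = 48*sqrt(13)/13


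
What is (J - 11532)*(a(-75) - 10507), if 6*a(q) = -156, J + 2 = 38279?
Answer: -281705085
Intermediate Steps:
J = 38277 (J = -2 + 38279 = 38277)
a(q) = -26 (a(q) = (1/6)*(-156) = -26)
(J - 11532)*(a(-75) - 10507) = (38277 - 11532)*(-26 - 10507) = 26745*(-10533) = -281705085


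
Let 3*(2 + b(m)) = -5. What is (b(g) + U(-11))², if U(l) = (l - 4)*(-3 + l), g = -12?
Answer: 383161/9 ≈ 42573.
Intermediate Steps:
b(m) = -11/3 (b(m) = -2 + (⅓)*(-5) = -2 - 5/3 = -11/3)
U(l) = (-4 + l)*(-3 + l)
(b(g) + U(-11))² = (-11/3 + (12 + (-11)² - 7*(-11)))² = (-11/3 + (12 + 121 + 77))² = (-11/3 + 210)² = (619/3)² = 383161/9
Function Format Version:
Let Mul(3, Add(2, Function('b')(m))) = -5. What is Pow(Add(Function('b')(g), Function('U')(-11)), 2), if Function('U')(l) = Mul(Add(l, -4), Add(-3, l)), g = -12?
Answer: Rational(383161, 9) ≈ 42573.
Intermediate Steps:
Function('b')(m) = Rational(-11, 3) (Function('b')(m) = Add(-2, Mul(Rational(1, 3), -5)) = Add(-2, Rational(-5, 3)) = Rational(-11, 3))
Function('U')(l) = Mul(Add(-4, l), Add(-3, l))
Pow(Add(Function('b')(g), Function('U')(-11)), 2) = Pow(Add(Rational(-11, 3), Add(12, Pow(-11, 2), Mul(-7, -11))), 2) = Pow(Add(Rational(-11, 3), Add(12, 121, 77)), 2) = Pow(Add(Rational(-11, 3), 210), 2) = Pow(Rational(619, 3), 2) = Rational(383161, 9)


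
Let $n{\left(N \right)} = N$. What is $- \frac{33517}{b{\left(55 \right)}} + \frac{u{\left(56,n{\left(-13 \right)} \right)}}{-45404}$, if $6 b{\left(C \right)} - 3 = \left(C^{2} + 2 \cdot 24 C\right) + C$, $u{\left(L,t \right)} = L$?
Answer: $- \frac{2282788924}{64961773} \approx -35.141$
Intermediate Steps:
$b{\left(C \right)} = \frac{1}{2} + \frac{C^{2}}{6} + \frac{49 C}{6}$ ($b{\left(C \right)} = \frac{1}{2} + \frac{\left(C^{2} + 2 \cdot 24 C\right) + C}{6} = \frac{1}{2} + \frac{\left(C^{2} + 48 C\right) + C}{6} = \frac{1}{2} + \frac{C^{2} + 49 C}{6} = \frac{1}{2} + \left(\frac{C^{2}}{6} + \frac{49 C}{6}\right) = \frac{1}{2} + \frac{C^{2}}{6} + \frac{49 C}{6}$)
$- \frac{33517}{b{\left(55 \right)}} + \frac{u{\left(56,n{\left(-13 \right)} \right)}}{-45404} = - \frac{33517}{\frac{1}{2} + \frac{55^{2}}{6} + \frac{49}{6} \cdot 55} + \frac{56}{-45404} = - \frac{33517}{\frac{1}{2} + \frac{1}{6} \cdot 3025 + \frac{2695}{6}} + 56 \left(- \frac{1}{45404}\right) = - \frac{33517}{\frac{1}{2} + \frac{3025}{6} + \frac{2695}{6}} - \frac{14}{11351} = - \frac{33517}{\frac{5723}{6}} - \frac{14}{11351} = \left(-33517\right) \frac{6}{5723} - \frac{14}{11351} = - \frac{201102}{5723} - \frac{14}{11351} = - \frac{2282788924}{64961773}$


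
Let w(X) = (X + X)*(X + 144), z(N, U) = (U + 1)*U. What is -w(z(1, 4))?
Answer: -6560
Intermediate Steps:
z(N, U) = U*(1 + U) (z(N, U) = (1 + U)*U = U*(1 + U))
w(X) = 2*X*(144 + X) (w(X) = (2*X)*(144 + X) = 2*X*(144 + X))
-w(z(1, 4)) = -2*4*(1 + 4)*(144 + 4*(1 + 4)) = -2*4*5*(144 + 4*5) = -2*20*(144 + 20) = -2*20*164 = -1*6560 = -6560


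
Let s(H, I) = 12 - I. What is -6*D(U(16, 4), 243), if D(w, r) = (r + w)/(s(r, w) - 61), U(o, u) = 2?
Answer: 490/17 ≈ 28.824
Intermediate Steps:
D(w, r) = (r + w)/(-49 - w) (D(w, r) = (r + w)/((12 - w) - 61) = (r + w)/(-49 - w))
-6*D(U(16, 4), 243) = -6*(-1*243 - 1*2)/(49 + 2) = -6*(-243 - 2)/51 = -2*(-245)/17 = -6*(-245/51) = 490/17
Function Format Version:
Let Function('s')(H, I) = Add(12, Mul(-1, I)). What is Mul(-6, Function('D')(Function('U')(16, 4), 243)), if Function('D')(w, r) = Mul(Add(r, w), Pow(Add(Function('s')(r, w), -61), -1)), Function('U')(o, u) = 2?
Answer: Rational(490, 17) ≈ 28.824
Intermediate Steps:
Function('D')(w, r) = Mul(Pow(Add(-49, Mul(-1, w)), -1), Add(r, w)) (Function('D')(w, r) = Mul(Add(r, w), Pow(Add(Add(12, Mul(-1, w)), -61), -1)) = Mul(Add(r, w), Pow(Add(-49, Mul(-1, w)), -1)) = Mul(Pow(Add(-49, Mul(-1, w)), -1), Add(r, w)))
Mul(-6, Function('D')(Function('U')(16, 4), 243)) = Mul(-6, Mul(Pow(Add(49, 2), -1), Add(Mul(-1, 243), Mul(-1, 2)))) = Mul(-6, Mul(Pow(51, -1), Add(-243, -2))) = Mul(-6, Mul(Rational(1, 51), -245)) = Mul(-6, Rational(-245, 51)) = Rational(490, 17)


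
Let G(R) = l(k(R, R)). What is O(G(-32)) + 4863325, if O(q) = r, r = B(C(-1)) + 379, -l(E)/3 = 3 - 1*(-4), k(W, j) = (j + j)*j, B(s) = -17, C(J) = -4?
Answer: 4863687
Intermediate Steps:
k(W, j) = 2*j**2 (k(W, j) = (2*j)*j = 2*j**2)
l(E) = -21 (l(E) = -3*(3 - 1*(-4)) = -3*(3 + 4) = -3*7 = -21)
r = 362 (r = -17 + 379 = 362)
G(R) = -21
O(q) = 362
O(G(-32)) + 4863325 = 362 + 4863325 = 4863687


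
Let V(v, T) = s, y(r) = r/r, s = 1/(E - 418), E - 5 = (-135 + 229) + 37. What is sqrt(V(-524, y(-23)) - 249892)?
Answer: I*sqrt(19872411690)/282 ≈ 499.89*I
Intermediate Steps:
E = 136 (E = 5 + ((-135 + 229) + 37) = 5 + (94 + 37) = 5 + 131 = 136)
s = -1/282 (s = 1/(136 - 418) = 1/(-282) = -1/282 ≈ -0.0035461)
y(r) = 1
V(v, T) = -1/282
sqrt(V(-524, y(-23)) - 249892) = sqrt(-1/282 - 249892) = sqrt(-70469545/282) = I*sqrt(19872411690)/282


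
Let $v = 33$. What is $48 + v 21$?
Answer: $741$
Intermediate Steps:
$48 + v 21 = 48 + 33 \cdot 21 = 48 + 693 = 741$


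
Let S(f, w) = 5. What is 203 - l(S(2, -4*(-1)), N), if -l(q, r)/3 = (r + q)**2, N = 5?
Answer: 503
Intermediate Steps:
l(q, r) = -3*(q + r)**2 (l(q, r) = -3*(r + q)**2 = -3*(q + r)**2)
203 - l(S(2, -4*(-1)), N) = 203 - (-3)*(5 + 5)**2 = 203 - (-3)*10**2 = 203 - (-3)*100 = 203 - 1*(-300) = 203 + 300 = 503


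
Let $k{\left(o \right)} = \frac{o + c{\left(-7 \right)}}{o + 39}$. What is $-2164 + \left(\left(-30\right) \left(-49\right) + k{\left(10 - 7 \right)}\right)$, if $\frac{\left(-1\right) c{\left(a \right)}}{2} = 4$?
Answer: $- \frac{29153}{42} \approx -694.12$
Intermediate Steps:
$c{\left(a \right)} = -8$ ($c{\left(a \right)} = \left(-2\right) 4 = -8$)
$k{\left(o \right)} = \frac{-8 + o}{39 + o}$ ($k{\left(o \right)} = \frac{o - 8}{o + 39} = \frac{-8 + o}{39 + o}$)
$-2164 + \left(\left(-30\right) \left(-49\right) + k{\left(10 - 7 \right)}\right) = -2164 + \left(\left(-30\right) \left(-49\right) + \frac{-8 + \left(10 - 7\right)}{39 + \left(10 - 7\right)}\right) = -2164 + \left(1470 + \frac{-8 + 3}{39 + 3}\right) = -2164 + \left(1470 + \frac{1}{42} \left(-5\right)\right) = -2164 + \left(1470 - \frac{5}{42}\right) = -2164 + \frac{61735}{42} = - \frac{29153}{42}$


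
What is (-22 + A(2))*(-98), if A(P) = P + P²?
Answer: 1568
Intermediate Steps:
(-22 + A(2))*(-98) = (-22 + 2*(1 + 2))*(-98) = (-22 + 2*3)*(-98) = (-22 + 6)*(-98) = -16*(-98) = 1568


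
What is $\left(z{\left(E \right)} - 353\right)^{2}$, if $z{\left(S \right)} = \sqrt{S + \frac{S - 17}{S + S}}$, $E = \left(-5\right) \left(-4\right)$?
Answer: $\frac{\left(7060 - \sqrt{8030}\right)^{2}}{400} \approx 1.2147 \cdot 10^{5}$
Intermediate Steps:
$E = 20$
$z{\left(S \right)} = \sqrt{S + \frac{-17 + S}{2 S}}$
$\left(z{\left(E \right)} - 353\right)^{2} = \left(\frac{\sqrt{2 - \frac{34}{20} + 4 \cdot 20}}{2} - 353\right)^{2} = \left(\frac{\sqrt{2 - \frac{17}{10} + 80}}{2} - 353\right)^{2} = \left(\frac{\sqrt{\frac{803}{10}}}{2} - 353\right)^{2} = \left(\frac{\frac{1}{10} \sqrt{8030}}{2} - 353\right)^{2} = \left(\frac{\sqrt{8030}}{20} - 353\right)^{2} = \left(-353 + \frac{\sqrt{8030}}{20}\right)^{2}$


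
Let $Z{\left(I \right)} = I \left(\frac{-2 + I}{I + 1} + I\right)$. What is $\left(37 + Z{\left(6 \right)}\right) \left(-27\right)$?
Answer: $- \frac{14445}{7} \approx -2063.6$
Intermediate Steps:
$Z{\left(I \right)} = I \left(I + \frac{-2 + I}{1 + I}\right)$ ($Z{\left(I \right)} = I \left(\frac{-2 + I}{1 + I} + I\right) = I \left(I + \frac{-2 + I}{1 + I}\right)$)
$\left(37 + Z{\left(6 \right)}\right) \left(-27\right) = \left(37 + \frac{6 \left(-2 + 6^{2} + 2 \cdot 6\right)}{1 + 6}\right) \left(-27\right) = \left(37 + \frac{6 \left(-2 + 36 + 12\right)}{7}\right) \left(-27\right) = \left(37 + 6 \cdot \frac{1}{7} \cdot 46\right) \left(-27\right) = \left(37 + \frac{276}{7}\right) \left(-27\right) = \frac{535}{7} \left(-27\right) = - \frac{14445}{7}$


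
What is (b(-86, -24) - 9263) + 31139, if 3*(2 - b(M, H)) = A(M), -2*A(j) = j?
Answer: 65591/3 ≈ 21864.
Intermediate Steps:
A(j) = -j/2
b(M, H) = 2 + M/6 (b(M, H) = 2 - (-1)*M/6 = 2 + M/6)
(b(-86, -24) - 9263) + 31139 = ((2 + (⅙)*(-86)) - 9263) + 31139 = ((2 - 43/3) - 9263) + 31139 = (-37/3 - 9263) + 31139 = -27826/3 + 31139 = 65591/3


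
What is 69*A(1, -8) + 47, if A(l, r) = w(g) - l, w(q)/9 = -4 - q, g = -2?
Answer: -1264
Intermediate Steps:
w(q) = -36 - 9*q (w(q) = 9*(-4 - q) = -36 - 9*q)
A(l, r) = -18 - l (A(l, r) = (-36 - 9*(-2)) - l = (-36 + 18) - l = -18 - l)
69*A(1, -8) + 47 = 69*(-18 - 1*1) + 47 = 69*(-18 - 1) + 47 = 69*(-19) + 47 = -1311 + 47 = -1264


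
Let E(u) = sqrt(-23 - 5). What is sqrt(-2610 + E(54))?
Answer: sqrt(-2610 + 2*I*sqrt(7)) ≈ 0.0518 + 51.088*I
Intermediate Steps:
E(u) = 2*I*sqrt(7) (E(u) = sqrt(-28) = 2*I*sqrt(7))
sqrt(-2610 + E(54)) = sqrt(-2610 + 2*I*sqrt(7))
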